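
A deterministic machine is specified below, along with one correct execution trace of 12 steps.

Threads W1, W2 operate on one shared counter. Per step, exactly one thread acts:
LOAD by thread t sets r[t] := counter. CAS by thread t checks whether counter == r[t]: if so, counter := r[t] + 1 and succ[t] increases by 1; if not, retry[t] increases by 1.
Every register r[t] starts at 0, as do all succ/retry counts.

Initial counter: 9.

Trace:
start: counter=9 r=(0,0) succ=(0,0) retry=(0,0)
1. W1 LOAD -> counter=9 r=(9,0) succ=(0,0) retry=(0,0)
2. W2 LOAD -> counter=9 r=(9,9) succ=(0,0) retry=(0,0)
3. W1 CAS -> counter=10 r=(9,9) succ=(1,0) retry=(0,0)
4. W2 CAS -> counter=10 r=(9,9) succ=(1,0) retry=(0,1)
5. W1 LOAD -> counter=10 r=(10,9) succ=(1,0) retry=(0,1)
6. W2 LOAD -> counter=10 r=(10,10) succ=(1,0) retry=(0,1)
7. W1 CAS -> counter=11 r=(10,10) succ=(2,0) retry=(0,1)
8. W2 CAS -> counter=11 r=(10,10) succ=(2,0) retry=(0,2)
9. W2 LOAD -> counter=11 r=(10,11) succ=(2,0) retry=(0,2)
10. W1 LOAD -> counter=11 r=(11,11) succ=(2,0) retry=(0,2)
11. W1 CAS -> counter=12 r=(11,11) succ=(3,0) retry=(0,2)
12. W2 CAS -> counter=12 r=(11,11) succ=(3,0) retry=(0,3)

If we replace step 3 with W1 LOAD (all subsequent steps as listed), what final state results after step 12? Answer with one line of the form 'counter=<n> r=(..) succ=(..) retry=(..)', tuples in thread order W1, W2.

(re-executing from step 3 with the substitution; state before step 3: counter=9 r=(9,9) succ=(0,0) retry=(0,0))
3. W1 LOAD -> counter=9 r=(9,9) succ=(0,0) retry=(0,0)
4. W2 CAS -> counter=10 r=(9,9) succ=(0,1) retry=(0,0)
5. W1 LOAD -> counter=10 r=(10,9) succ=(0,1) retry=(0,0)
6. W2 LOAD -> counter=10 r=(10,10) succ=(0,1) retry=(0,0)
7. W1 CAS -> counter=11 r=(10,10) succ=(1,1) retry=(0,0)
8. W2 CAS -> counter=11 r=(10,10) succ=(1,1) retry=(0,1)
9. W2 LOAD -> counter=11 r=(10,11) succ=(1,1) retry=(0,1)
10. W1 LOAD -> counter=11 r=(11,11) succ=(1,1) retry=(0,1)
11. W1 CAS -> counter=12 r=(11,11) succ=(2,1) retry=(0,1)
12. W2 CAS -> counter=12 r=(11,11) succ=(2,1) retry=(0,2)

counter=12 r=(11,11) succ=(2,1) retry=(0,2)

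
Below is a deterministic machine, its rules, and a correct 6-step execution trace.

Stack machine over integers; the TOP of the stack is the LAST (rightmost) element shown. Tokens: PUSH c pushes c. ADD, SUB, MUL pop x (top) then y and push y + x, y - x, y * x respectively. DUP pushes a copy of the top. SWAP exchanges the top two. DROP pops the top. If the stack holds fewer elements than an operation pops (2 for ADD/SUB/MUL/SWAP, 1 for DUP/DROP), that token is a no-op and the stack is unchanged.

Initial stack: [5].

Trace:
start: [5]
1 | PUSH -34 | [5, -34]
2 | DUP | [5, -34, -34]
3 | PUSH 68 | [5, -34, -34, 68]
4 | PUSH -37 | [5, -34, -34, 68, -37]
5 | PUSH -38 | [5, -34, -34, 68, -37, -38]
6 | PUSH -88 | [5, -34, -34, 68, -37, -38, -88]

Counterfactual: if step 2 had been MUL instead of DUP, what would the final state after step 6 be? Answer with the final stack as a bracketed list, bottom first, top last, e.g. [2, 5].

(re-executing from step 2 with the substitution; state before step 2: [5, -34])
2 | MUL | [-170]
3 | PUSH 68 | [-170, 68]
4 | PUSH -37 | [-170, 68, -37]
5 | PUSH -38 | [-170, 68, -37, -38]
6 | PUSH -88 | [-170, 68, -37, -38, -88]

[-170, 68, -37, -38, -88]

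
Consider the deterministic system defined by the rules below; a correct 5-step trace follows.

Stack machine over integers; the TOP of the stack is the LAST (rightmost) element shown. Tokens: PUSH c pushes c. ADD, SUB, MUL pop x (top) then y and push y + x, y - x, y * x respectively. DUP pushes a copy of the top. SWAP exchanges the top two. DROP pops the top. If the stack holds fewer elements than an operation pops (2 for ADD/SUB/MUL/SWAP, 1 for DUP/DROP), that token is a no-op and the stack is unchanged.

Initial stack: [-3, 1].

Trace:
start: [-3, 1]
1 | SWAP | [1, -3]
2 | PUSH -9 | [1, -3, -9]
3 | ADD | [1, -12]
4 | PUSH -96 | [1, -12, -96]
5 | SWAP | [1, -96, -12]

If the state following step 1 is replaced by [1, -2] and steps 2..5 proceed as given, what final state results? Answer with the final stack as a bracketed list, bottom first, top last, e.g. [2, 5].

state after step 1 := [1, -2]
2 | PUSH -9 | [1, -2, -9]
3 | ADD | [1, -11]
4 | PUSH -96 | [1, -11, -96]
5 | SWAP | [1, -96, -11]

[1, -96, -11]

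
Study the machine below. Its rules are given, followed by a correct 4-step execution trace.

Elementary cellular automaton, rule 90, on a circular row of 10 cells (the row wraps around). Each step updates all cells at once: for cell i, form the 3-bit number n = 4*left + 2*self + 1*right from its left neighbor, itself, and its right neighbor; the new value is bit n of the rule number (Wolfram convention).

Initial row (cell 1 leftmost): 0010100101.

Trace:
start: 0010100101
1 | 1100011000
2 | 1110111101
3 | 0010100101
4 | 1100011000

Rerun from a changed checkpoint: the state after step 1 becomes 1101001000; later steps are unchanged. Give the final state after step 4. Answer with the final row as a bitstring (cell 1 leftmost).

state after step 1 := 1101001000
2 | 1100110101
3 | 0111110001
4 | 0100011010

0100011010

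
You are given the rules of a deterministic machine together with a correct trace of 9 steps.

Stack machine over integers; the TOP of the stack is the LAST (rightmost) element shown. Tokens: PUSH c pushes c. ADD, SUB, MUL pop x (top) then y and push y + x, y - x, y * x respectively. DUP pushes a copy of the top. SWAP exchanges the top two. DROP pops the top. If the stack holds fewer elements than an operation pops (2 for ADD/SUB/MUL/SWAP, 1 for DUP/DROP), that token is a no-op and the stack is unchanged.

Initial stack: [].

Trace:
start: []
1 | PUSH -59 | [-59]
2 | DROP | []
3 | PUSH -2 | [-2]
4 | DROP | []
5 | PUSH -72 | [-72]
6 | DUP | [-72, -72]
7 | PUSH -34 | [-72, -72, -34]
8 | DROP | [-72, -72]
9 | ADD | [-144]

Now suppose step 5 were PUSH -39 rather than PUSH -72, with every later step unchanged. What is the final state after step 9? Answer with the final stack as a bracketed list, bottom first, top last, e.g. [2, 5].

[-78]

(re-executing from step 5 with the substitution; state before step 5: [])
5 | PUSH -39 | [-39]
6 | DUP | [-39, -39]
7 | PUSH -34 | [-39, -39, -34]
8 | DROP | [-39, -39]
9 | ADD | [-78]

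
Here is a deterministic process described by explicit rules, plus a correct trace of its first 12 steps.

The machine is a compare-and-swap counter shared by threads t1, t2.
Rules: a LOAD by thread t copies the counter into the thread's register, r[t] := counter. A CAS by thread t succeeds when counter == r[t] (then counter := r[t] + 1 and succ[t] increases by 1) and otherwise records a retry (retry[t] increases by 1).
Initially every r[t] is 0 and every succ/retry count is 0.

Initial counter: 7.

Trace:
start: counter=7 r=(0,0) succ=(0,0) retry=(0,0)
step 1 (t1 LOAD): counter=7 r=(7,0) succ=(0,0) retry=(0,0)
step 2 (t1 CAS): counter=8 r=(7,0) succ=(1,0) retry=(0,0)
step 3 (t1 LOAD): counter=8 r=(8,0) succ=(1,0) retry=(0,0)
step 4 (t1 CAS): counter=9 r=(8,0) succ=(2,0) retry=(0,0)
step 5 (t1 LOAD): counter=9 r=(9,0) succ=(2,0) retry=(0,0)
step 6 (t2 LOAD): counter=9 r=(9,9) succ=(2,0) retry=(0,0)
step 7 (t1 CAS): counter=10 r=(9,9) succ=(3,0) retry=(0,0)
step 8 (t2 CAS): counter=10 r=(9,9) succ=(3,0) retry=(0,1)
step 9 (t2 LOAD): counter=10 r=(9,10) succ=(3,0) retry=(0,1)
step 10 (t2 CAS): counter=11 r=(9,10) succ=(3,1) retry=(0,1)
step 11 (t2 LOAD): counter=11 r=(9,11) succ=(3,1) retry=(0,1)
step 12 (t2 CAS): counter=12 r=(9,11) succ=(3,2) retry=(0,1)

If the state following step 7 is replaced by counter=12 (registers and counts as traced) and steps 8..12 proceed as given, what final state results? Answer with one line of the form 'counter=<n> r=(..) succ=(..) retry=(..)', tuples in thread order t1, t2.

state after step 7 := counter=12 r=(9,9) succ=(3,0) retry=(0,0)
step 8 (t2 CAS): counter=12 r=(9,9) succ=(3,0) retry=(0,1)
step 9 (t2 LOAD): counter=12 r=(9,12) succ=(3,0) retry=(0,1)
step 10 (t2 CAS): counter=13 r=(9,12) succ=(3,1) retry=(0,1)
step 11 (t2 LOAD): counter=13 r=(9,13) succ=(3,1) retry=(0,1)
step 12 (t2 CAS): counter=14 r=(9,13) succ=(3,2) retry=(0,1)

counter=14 r=(9,13) succ=(3,2) retry=(0,1)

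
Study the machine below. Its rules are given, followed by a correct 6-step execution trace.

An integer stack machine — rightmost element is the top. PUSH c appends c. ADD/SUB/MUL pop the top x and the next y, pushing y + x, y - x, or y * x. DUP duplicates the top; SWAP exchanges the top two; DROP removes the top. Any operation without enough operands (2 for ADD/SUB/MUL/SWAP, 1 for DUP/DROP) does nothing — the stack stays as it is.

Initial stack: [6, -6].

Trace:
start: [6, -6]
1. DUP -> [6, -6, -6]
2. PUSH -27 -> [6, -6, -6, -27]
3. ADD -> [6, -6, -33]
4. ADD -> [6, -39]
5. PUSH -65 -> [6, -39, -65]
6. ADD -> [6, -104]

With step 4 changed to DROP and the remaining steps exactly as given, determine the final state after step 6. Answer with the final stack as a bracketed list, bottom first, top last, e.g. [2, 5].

(re-executing from step 4 with the substitution; state before step 4: [6, -6, -33])
4. DROP -> [6, -6]
5. PUSH -65 -> [6, -6, -65]
6. ADD -> [6, -71]

[6, -71]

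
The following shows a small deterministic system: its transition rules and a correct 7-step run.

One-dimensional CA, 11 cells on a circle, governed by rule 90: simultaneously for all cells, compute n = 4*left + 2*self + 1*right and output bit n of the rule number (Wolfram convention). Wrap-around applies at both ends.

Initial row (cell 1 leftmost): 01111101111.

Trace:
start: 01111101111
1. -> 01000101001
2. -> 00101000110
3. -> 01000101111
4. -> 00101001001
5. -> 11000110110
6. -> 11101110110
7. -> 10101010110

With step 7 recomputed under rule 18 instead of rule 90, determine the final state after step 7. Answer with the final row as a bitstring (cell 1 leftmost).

(re-executing step 7 under rule 18; state before step 7: 11101110110)
7. -> 00000000000

00000000000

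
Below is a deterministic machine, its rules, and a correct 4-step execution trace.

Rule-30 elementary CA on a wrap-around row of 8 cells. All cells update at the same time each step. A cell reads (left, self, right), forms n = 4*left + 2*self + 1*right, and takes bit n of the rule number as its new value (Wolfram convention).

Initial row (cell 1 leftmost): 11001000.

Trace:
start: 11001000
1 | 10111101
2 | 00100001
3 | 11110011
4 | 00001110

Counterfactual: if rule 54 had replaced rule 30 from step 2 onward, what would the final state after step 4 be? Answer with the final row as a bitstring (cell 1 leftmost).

00011000

(re-executing steps 2..4 under rule 54; state before step 2: 10111101)
2 | 01000010
3 | 11100111
4 | 00011000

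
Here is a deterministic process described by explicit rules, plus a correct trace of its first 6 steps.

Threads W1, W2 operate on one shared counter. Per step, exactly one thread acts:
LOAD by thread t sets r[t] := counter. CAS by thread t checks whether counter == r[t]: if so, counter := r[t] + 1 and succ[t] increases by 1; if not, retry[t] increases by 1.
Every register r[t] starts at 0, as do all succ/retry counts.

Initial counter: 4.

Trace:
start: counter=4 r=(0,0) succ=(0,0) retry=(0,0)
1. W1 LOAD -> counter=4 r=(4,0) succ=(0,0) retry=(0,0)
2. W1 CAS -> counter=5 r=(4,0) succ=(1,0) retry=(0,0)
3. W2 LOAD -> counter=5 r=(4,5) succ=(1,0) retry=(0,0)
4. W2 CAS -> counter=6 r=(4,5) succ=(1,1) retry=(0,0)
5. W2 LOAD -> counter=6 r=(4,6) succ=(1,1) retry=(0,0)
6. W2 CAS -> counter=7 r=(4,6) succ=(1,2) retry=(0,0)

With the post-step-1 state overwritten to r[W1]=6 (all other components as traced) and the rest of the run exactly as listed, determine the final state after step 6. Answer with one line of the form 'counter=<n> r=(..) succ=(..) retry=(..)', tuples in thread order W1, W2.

counter=6 r=(6,5) succ=(0,2) retry=(1,0)

state after step 1 := counter=4 r=(6,0) succ=(0,0) retry=(0,0)
2. W1 CAS -> counter=4 r=(6,0) succ=(0,0) retry=(1,0)
3. W2 LOAD -> counter=4 r=(6,4) succ=(0,0) retry=(1,0)
4. W2 CAS -> counter=5 r=(6,4) succ=(0,1) retry=(1,0)
5. W2 LOAD -> counter=5 r=(6,5) succ=(0,1) retry=(1,0)
6. W2 CAS -> counter=6 r=(6,5) succ=(0,2) retry=(1,0)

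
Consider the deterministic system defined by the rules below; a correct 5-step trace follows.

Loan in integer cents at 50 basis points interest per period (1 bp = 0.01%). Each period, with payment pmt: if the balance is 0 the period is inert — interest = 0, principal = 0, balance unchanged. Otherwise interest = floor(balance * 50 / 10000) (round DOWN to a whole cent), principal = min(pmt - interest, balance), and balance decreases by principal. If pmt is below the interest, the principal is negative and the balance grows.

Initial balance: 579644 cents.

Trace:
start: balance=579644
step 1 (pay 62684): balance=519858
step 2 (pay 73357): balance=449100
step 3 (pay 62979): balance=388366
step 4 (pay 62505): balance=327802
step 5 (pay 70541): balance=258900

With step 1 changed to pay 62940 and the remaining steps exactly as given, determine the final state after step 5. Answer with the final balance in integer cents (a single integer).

(re-executing from step 1 with the substitution; state before step 1: balance=579644)
step 1 (pay 62940): balance=519602
step 2 (pay 73357): balance=448843
step 3 (pay 62979): balance=388108
step 4 (pay 62505): balance=327543
step 5 (pay 70541): balance=258639

258639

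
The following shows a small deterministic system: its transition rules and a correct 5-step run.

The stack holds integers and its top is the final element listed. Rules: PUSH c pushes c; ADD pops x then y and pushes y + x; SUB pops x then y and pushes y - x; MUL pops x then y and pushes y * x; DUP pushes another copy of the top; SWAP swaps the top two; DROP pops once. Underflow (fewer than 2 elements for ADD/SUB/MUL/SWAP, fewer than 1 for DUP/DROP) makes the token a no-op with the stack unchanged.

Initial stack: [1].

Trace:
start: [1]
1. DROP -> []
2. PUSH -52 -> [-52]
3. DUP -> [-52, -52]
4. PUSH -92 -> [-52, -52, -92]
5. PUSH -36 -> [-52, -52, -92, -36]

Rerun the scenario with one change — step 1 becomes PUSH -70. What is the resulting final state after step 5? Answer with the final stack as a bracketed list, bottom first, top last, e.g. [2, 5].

[1, -70, -52, -52, -92, -36]

(re-executing from step 1 with the substitution; state before step 1: [1])
1. PUSH -70 -> [1, -70]
2. PUSH -52 -> [1, -70, -52]
3. DUP -> [1, -70, -52, -52]
4. PUSH -92 -> [1, -70, -52, -52, -92]
5. PUSH -36 -> [1, -70, -52, -52, -92, -36]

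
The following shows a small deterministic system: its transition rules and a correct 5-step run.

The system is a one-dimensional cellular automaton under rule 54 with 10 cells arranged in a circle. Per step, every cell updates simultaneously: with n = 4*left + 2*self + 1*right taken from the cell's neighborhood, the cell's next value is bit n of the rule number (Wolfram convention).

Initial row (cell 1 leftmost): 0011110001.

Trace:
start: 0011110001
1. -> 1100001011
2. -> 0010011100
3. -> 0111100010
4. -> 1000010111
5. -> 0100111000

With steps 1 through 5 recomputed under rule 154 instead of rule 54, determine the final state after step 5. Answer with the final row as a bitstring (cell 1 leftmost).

1010101111

(re-executing steps 1..5 under rule 154; state before step 1: 0011110001)
1. -> 1111101010
2. -> 1111000000
3. -> 1110100001
4. -> 1100010011
5. -> 1010101111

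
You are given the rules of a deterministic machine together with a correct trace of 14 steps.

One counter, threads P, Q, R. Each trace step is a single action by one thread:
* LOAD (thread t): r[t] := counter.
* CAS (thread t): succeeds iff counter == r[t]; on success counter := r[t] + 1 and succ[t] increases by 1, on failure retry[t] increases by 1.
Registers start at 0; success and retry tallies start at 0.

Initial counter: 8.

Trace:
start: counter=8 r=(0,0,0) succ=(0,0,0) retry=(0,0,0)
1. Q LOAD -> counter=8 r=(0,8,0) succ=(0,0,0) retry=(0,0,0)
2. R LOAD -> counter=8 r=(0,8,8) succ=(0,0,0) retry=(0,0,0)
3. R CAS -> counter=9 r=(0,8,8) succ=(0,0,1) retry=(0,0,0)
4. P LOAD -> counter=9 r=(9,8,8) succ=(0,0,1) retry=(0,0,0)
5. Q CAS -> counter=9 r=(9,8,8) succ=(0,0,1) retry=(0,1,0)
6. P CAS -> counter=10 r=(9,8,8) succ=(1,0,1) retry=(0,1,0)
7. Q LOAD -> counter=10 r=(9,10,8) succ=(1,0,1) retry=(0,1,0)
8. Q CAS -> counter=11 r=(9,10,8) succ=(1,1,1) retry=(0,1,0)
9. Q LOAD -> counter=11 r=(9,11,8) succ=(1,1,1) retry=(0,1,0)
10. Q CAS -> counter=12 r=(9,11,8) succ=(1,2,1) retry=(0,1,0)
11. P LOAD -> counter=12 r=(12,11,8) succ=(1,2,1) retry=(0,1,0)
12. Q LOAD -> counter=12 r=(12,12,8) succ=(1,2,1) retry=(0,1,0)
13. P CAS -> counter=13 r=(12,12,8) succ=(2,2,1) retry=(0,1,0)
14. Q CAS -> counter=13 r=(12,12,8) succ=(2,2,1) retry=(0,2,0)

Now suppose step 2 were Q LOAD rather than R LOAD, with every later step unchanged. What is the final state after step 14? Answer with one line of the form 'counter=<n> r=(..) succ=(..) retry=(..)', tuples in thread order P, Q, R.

(re-executing from step 2 with the substitution; state before step 2: counter=8 r=(0,8,0) succ=(0,0,0) retry=(0,0,0))
2. Q LOAD -> counter=8 r=(0,8,0) succ=(0,0,0) retry=(0,0,0)
3. R CAS -> counter=8 r=(0,8,0) succ=(0,0,0) retry=(0,0,1)
4. P LOAD -> counter=8 r=(8,8,0) succ=(0,0,0) retry=(0,0,1)
5. Q CAS -> counter=9 r=(8,8,0) succ=(0,1,0) retry=(0,0,1)
6. P CAS -> counter=9 r=(8,8,0) succ=(0,1,0) retry=(1,0,1)
7. Q LOAD -> counter=9 r=(8,9,0) succ=(0,1,0) retry=(1,0,1)
8. Q CAS -> counter=10 r=(8,9,0) succ=(0,2,0) retry=(1,0,1)
9. Q LOAD -> counter=10 r=(8,10,0) succ=(0,2,0) retry=(1,0,1)
10. Q CAS -> counter=11 r=(8,10,0) succ=(0,3,0) retry=(1,0,1)
11. P LOAD -> counter=11 r=(11,10,0) succ=(0,3,0) retry=(1,0,1)
12. Q LOAD -> counter=11 r=(11,11,0) succ=(0,3,0) retry=(1,0,1)
13. P CAS -> counter=12 r=(11,11,0) succ=(1,3,0) retry=(1,0,1)
14. Q CAS -> counter=12 r=(11,11,0) succ=(1,3,0) retry=(1,1,1)

counter=12 r=(11,11,0) succ=(1,3,0) retry=(1,1,1)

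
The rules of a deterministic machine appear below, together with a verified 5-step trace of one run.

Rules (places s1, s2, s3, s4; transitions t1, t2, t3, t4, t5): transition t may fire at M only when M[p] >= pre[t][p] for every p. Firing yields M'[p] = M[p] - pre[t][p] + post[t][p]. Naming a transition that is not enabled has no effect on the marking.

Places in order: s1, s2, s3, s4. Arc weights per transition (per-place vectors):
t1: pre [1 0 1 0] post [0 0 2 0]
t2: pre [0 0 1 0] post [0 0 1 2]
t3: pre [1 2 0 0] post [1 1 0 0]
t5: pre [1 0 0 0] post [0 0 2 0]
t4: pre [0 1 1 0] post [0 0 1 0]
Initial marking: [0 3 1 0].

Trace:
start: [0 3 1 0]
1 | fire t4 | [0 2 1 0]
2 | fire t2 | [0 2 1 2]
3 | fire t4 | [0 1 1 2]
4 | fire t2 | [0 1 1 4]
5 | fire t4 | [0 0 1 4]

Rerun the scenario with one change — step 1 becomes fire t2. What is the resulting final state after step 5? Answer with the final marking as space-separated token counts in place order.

0 1 1 6

(re-executing from step 1 with the substitution; state before step 1: [0 3 1 0])
1 | fire t2 | [0 3 1 2]
2 | fire t2 | [0 3 1 4]
3 | fire t4 | [0 2 1 4]
4 | fire t2 | [0 2 1 6]
5 | fire t4 | [0 1 1 6]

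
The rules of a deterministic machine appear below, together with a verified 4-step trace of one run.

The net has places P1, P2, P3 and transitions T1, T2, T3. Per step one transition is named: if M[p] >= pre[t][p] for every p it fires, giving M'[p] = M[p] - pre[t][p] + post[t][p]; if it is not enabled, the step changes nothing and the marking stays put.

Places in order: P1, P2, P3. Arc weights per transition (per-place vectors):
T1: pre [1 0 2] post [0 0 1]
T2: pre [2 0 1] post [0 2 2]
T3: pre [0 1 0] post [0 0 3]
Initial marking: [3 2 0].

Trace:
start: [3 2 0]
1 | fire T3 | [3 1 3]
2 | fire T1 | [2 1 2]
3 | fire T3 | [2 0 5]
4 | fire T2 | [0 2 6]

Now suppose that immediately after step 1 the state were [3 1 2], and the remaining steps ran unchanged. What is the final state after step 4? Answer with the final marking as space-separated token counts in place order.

state after step 1 := [3 1 2]
2 | fire T1 | [2 1 1]
3 | fire T3 | [2 0 4]
4 | fire T2 | [0 2 5]

0 2 5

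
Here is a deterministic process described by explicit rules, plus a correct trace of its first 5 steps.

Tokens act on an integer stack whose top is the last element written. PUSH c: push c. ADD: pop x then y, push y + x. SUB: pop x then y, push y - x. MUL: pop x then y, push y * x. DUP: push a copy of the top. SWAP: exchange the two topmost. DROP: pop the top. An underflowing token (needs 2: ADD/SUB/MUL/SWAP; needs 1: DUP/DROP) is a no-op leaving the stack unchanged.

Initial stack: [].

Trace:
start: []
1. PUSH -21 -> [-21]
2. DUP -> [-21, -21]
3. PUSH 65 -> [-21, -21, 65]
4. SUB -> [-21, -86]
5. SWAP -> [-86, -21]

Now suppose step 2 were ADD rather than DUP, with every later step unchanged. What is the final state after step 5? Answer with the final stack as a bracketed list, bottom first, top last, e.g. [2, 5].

[-86]

(re-executing from step 2 with the substitution; state before step 2: [-21])
2. ADD -> [-21]
3. PUSH 65 -> [-21, 65]
4. SUB -> [-86]
5. SWAP -> [-86]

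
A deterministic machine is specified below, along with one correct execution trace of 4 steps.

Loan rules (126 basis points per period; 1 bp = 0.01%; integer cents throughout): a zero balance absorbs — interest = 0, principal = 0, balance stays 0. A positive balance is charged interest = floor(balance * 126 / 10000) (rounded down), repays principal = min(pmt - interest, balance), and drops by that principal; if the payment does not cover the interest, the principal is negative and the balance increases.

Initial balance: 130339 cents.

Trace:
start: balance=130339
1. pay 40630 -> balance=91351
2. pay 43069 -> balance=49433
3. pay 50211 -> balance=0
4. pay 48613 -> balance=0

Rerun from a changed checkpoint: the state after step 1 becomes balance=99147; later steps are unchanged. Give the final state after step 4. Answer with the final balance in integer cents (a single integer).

state after step 1 := balance=99147
2. pay 43069 -> balance=57327
3. pay 50211 -> balance=7838
4. pay 48613 -> balance=0

0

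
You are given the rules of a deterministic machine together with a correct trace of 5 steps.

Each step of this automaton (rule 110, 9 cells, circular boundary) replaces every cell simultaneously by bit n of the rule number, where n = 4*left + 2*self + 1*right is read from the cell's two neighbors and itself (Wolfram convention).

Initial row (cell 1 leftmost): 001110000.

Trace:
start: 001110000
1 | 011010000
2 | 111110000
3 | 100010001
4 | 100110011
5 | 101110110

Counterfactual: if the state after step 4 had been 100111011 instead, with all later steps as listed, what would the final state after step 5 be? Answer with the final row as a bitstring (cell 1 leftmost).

101101110

state after step 4 := 100111011
5 | 101101110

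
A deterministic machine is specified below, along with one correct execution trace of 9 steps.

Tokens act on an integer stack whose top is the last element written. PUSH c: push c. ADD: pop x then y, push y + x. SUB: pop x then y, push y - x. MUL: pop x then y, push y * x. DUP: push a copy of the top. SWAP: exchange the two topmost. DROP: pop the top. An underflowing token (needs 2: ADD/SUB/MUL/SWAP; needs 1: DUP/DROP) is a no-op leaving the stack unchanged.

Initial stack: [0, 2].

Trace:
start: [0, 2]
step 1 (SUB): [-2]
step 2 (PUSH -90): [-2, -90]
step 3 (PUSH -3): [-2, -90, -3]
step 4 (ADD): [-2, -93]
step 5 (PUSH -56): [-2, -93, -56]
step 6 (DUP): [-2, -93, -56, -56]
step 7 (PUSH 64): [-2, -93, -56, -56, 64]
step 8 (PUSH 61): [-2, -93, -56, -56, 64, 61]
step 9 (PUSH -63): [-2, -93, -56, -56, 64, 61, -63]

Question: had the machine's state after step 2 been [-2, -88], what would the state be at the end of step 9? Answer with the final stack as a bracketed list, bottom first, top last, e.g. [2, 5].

state after step 2 := [-2, -88]
step 3 (PUSH -3): [-2, -88, -3]
step 4 (ADD): [-2, -91]
step 5 (PUSH -56): [-2, -91, -56]
step 6 (DUP): [-2, -91, -56, -56]
step 7 (PUSH 64): [-2, -91, -56, -56, 64]
step 8 (PUSH 61): [-2, -91, -56, -56, 64, 61]
step 9 (PUSH -63): [-2, -91, -56, -56, 64, 61, -63]

[-2, -91, -56, -56, 64, 61, -63]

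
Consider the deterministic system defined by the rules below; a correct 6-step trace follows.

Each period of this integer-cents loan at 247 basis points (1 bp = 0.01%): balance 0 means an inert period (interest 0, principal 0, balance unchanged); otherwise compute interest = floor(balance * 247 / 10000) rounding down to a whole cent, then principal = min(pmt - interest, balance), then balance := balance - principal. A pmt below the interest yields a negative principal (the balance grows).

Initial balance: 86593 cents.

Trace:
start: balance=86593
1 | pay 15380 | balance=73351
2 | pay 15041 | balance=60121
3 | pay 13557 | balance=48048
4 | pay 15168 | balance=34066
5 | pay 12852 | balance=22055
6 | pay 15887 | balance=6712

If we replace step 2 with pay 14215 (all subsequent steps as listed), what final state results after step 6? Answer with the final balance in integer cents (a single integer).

7623

(re-executing from step 2 with the substitution; state before step 2: balance=73351)
2 | pay 14215 | balance=60947
3 | pay 13557 | balance=48895
4 | pay 15168 | balance=34934
5 | pay 12852 | balance=22944
6 | pay 15887 | balance=7623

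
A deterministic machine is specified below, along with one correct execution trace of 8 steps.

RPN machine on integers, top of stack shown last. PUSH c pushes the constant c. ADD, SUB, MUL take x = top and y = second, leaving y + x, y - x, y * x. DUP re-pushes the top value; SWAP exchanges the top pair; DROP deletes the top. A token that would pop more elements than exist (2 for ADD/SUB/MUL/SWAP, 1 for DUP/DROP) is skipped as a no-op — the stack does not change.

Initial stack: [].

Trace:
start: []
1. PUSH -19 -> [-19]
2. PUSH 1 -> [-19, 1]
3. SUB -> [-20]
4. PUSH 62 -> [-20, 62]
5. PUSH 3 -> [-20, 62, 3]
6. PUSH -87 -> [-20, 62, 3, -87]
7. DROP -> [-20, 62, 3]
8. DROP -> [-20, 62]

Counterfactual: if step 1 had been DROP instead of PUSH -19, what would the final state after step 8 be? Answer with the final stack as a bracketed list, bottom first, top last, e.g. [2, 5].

(re-executing from step 1 with the substitution; state before step 1: [])
1. DROP -> []
2. PUSH 1 -> [1]
3. SUB -> [1]
4. PUSH 62 -> [1, 62]
5. PUSH 3 -> [1, 62, 3]
6. PUSH -87 -> [1, 62, 3, -87]
7. DROP -> [1, 62, 3]
8. DROP -> [1, 62]

[1, 62]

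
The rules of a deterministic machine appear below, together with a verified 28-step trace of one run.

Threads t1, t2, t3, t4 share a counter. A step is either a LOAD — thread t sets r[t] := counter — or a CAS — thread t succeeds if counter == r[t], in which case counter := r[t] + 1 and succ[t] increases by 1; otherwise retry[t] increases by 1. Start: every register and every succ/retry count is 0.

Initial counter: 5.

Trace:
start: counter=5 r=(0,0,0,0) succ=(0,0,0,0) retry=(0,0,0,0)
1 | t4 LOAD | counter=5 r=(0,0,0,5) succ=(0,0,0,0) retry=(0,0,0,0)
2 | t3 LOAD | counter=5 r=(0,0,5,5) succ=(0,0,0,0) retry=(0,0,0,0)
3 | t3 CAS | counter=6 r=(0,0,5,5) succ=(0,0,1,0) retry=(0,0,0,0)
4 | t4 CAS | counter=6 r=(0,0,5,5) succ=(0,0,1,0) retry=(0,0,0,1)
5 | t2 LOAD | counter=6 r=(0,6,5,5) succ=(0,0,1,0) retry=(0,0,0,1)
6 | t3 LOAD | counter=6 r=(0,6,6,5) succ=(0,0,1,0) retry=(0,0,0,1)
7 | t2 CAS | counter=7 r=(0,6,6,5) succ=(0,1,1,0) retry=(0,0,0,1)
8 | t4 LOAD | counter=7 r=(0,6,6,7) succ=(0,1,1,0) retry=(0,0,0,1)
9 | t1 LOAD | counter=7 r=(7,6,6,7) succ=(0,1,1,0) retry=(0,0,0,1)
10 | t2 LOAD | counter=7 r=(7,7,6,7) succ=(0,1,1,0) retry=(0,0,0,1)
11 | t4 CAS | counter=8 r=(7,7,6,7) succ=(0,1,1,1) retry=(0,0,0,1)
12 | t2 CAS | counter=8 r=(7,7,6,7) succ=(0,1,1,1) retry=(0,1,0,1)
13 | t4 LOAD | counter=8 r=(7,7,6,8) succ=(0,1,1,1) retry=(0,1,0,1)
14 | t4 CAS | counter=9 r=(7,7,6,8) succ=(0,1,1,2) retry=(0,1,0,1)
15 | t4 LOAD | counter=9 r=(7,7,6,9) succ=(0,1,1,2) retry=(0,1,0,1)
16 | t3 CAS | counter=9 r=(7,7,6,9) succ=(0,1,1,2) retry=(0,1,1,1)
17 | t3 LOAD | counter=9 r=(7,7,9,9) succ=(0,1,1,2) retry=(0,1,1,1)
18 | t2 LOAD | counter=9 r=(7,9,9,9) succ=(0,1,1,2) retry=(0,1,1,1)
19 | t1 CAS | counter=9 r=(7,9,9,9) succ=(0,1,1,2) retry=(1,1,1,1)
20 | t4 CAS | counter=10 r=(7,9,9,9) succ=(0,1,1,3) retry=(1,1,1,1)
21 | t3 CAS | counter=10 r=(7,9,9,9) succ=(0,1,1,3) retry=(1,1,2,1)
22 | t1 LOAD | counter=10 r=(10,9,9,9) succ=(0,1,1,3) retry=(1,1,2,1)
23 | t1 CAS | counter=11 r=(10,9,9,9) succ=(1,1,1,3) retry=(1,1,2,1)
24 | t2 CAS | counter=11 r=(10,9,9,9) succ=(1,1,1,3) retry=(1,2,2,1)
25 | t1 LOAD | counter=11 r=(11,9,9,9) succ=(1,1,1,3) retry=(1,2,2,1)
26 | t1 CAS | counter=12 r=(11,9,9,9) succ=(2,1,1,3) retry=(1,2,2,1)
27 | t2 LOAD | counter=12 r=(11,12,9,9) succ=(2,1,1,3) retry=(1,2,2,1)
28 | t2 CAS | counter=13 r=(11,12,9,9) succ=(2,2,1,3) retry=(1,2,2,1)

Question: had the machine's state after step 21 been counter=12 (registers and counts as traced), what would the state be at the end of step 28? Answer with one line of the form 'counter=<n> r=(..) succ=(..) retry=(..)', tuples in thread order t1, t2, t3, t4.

counter=15 r=(13,14,9,9) succ=(2,2,1,3) retry=(1,2,2,1)

state after step 21 := counter=12 r=(7,9,9,9) succ=(0,1,1,3) retry=(1,1,2,1)
22 | t1 LOAD | counter=12 r=(12,9,9,9) succ=(0,1,1,3) retry=(1,1,2,1)
23 | t1 CAS | counter=13 r=(12,9,9,9) succ=(1,1,1,3) retry=(1,1,2,1)
24 | t2 CAS | counter=13 r=(12,9,9,9) succ=(1,1,1,3) retry=(1,2,2,1)
25 | t1 LOAD | counter=13 r=(13,9,9,9) succ=(1,1,1,3) retry=(1,2,2,1)
26 | t1 CAS | counter=14 r=(13,9,9,9) succ=(2,1,1,3) retry=(1,2,2,1)
27 | t2 LOAD | counter=14 r=(13,14,9,9) succ=(2,1,1,3) retry=(1,2,2,1)
28 | t2 CAS | counter=15 r=(13,14,9,9) succ=(2,2,1,3) retry=(1,2,2,1)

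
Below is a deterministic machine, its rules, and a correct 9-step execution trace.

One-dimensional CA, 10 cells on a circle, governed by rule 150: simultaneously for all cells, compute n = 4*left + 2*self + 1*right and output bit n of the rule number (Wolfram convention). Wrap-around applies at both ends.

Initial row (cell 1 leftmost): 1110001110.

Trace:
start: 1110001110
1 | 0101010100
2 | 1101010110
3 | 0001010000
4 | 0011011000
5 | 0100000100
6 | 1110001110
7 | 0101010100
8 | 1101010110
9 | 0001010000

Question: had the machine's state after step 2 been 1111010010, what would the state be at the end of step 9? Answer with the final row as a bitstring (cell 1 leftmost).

0110011110

state after step 2 := 1111010010
3 | 0110011110
4 | 1001101101
5 | 0110000000
6 | 1001000000
7 | 1111100001
8 | 1111010010
9 | 0110011110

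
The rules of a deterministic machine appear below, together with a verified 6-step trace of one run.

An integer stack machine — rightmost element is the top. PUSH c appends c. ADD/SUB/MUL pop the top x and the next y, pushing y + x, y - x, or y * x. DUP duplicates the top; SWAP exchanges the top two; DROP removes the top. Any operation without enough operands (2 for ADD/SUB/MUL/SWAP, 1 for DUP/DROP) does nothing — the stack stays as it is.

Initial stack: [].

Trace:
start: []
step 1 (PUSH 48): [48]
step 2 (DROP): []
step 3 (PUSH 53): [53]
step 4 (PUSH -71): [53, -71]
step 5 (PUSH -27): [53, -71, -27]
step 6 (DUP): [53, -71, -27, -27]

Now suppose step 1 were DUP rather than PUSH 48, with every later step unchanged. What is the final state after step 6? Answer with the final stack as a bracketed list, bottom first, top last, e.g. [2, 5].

[53, -71, -27, -27]

(re-executing from step 1 with the substitution; state before step 1: [])
step 1 (DUP): []
step 2 (DROP): []
step 3 (PUSH 53): [53]
step 4 (PUSH -71): [53, -71]
step 5 (PUSH -27): [53, -71, -27]
step 6 (DUP): [53, -71, -27, -27]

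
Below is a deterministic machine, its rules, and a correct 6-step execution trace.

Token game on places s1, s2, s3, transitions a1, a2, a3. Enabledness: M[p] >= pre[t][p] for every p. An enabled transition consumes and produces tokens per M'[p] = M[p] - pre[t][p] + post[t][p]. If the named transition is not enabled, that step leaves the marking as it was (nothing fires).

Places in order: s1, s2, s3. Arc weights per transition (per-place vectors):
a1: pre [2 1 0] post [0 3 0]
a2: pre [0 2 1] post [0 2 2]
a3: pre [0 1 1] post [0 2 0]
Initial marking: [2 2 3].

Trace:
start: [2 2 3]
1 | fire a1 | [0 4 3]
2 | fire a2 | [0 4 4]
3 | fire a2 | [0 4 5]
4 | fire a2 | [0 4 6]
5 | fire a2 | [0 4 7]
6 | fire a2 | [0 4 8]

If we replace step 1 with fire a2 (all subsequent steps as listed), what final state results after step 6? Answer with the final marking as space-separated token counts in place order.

2 2 9

(re-executing from step 1 with the substitution; state before step 1: [2 2 3])
1 | fire a2 | [2 2 4]
2 | fire a2 | [2 2 5]
3 | fire a2 | [2 2 6]
4 | fire a2 | [2 2 7]
5 | fire a2 | [2 2 8]
6 | fire a2 | [2 2 9]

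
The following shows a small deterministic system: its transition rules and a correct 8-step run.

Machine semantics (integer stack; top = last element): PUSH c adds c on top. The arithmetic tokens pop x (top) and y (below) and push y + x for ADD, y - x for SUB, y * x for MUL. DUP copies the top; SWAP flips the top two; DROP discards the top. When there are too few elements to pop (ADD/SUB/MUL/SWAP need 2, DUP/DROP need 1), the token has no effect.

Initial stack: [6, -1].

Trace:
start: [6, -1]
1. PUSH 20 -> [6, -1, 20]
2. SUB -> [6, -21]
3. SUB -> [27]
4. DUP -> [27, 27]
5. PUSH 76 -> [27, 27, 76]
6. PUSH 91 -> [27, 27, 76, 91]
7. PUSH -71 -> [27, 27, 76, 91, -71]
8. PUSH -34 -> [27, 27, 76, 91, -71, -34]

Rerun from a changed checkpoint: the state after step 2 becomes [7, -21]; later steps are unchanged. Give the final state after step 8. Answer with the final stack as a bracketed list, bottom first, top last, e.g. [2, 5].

[28, 28, 76, 91, -71, -34]

state after step 2 := [7, -21]
3. SUB -> [28]
4. DUP -> [28, 28]
5. PUSH 76 -> [28, 28, 76]
6. PUSH 91 -> [28, 28, 76, 91]
7. PUSH -71 -> [28, 28, 76, 91, -71]
8. PUSH -34 -> [28, 28, 76, 91, -71, -34]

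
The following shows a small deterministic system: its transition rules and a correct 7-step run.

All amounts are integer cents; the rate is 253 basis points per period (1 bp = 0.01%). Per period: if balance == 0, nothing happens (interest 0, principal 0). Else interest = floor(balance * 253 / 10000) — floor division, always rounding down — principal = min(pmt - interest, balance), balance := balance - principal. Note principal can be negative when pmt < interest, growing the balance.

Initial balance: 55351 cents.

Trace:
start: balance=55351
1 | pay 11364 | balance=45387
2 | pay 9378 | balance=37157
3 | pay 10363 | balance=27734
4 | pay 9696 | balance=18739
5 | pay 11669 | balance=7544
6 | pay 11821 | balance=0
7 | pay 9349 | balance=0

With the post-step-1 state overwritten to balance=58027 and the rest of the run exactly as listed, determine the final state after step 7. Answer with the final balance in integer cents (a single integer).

state after step 1 := balance=58027
2 | pay 9378 | balance=50117
3 | pay 10363 | balance=41021
4 | pay 9696 | balance=32362
5 | pay 11669 | balance=21511
6 | pay 11821 | balance=10234
7 | pay 9349 | balance=1143

1143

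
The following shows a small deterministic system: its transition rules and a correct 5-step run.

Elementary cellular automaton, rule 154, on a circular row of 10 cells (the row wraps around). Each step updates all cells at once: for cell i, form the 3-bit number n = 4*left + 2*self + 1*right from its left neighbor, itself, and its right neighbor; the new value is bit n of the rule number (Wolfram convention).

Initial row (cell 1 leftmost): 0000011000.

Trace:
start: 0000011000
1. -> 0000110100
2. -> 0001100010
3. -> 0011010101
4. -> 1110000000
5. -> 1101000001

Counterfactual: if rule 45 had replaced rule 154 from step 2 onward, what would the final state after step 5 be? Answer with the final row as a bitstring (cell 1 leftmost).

(re-executing steps 2..5 under rule 45; state before step 2: 0000110100)
2. -> 1110101101
3. -> 0001111011
4. -> 0101000110
5. -> 0111010100

0111010100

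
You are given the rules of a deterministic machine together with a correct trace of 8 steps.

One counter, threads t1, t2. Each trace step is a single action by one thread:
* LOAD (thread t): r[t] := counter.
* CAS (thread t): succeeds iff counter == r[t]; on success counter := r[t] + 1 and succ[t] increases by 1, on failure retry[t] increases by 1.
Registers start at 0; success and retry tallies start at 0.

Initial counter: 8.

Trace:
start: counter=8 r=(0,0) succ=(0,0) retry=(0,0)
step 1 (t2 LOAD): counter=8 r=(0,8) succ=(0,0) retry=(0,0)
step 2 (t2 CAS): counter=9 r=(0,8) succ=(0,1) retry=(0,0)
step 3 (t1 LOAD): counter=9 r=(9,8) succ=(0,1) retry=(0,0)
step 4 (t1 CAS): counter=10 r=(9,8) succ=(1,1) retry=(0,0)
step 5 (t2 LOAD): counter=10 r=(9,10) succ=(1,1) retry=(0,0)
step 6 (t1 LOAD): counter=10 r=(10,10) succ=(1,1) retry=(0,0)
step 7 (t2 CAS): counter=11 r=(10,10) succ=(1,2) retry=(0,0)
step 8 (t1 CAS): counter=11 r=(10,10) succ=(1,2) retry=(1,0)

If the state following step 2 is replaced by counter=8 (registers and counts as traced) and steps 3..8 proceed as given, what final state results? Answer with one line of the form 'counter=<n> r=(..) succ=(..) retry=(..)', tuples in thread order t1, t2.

counter=10 r=(9,9) succ=(1,2) retry=(1,0)

state after step 2 := counter=8 r=(0,8) succ=(0,1) retry=(0,0)
step 3 (t1 LOAD): counter=8 r=(8,8) succ=(0,1) retry=(0,0)
step 4 (t1 CAS): counter=9 r=(8,8) succ=(1,1) retry=(0,0)
step 5 (t2 LOAD): counter=9 r=(8,9) succ=(1,1) retry=(0,0)
step 6 (t1 LOAD): counter=9 r=(9,9) succ=(1,1) retry=(0,0)
step 7 (t2 CAS): counter=10 r=(9,9) succ=(1,2) retry=(0,0)
step 8 (t1 CAS): counter=10 r=(9,9) succ=(1,2) retry=(1,0)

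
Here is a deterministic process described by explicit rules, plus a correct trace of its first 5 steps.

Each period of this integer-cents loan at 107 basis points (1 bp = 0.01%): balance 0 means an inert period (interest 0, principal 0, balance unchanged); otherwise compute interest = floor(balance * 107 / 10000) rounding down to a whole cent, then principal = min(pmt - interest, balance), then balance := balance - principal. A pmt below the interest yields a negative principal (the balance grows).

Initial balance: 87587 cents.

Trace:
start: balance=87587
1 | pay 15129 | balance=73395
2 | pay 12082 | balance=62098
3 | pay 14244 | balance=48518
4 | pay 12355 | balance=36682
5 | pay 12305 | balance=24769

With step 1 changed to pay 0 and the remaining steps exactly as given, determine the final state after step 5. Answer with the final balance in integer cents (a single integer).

40556

(re-executing from step 1 with the substitution; state before step 1: balance=87587)
1 | pay 0 | balance=88524
2 | pay 12082 | balance=77389
3 | pay 14244 | balance=63973
4 | pay 12355 | balance=52302
5 | pay 12305 | balance=40556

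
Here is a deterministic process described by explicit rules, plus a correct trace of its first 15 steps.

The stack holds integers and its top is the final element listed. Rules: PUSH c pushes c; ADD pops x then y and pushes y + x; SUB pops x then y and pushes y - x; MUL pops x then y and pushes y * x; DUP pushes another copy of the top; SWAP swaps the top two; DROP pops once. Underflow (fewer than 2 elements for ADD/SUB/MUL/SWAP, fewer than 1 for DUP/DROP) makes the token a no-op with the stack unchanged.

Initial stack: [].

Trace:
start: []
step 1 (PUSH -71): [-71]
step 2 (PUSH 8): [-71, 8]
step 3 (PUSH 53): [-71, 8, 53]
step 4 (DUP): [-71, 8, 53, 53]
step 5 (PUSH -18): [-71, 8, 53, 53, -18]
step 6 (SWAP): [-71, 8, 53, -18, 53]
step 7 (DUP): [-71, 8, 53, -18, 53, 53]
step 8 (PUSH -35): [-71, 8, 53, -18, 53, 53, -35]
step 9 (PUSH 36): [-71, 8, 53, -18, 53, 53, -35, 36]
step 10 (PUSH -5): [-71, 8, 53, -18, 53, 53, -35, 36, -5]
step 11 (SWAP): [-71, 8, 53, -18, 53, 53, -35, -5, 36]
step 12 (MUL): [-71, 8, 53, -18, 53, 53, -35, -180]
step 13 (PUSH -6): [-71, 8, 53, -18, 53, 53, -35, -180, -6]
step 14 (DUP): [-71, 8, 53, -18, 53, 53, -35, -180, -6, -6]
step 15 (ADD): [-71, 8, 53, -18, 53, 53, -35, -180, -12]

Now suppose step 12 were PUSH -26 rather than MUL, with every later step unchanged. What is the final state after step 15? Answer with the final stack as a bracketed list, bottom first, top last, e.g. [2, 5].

(re-executing from step 12 with the substitution; state before step 12: [-71, 8, 53, -18, 53, 53, -35, -5, 36])
step 12 (PUSH -26): [-71, 8, 53, -18, 53, 53, -35, -5, 36, -26]
step 13 (PUSH -6): [-71, 8, 53, -18, 53, 53, -35, -5, 36, -26, -6]
step 14 (DUP): [-71, 8, 53, -18, 53, 53, -35, -5, 36, -26, -6, -6]
step 15 (ADD): [-71, 8, 53, -18, 53, 53, -35, -5, 36, -26, -12]

[-71, 8, 53, -18, 53, 53, -35, -5, 36, -26, -12]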